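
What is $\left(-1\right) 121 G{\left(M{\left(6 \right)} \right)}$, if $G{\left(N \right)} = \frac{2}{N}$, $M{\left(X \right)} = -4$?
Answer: $\frac{121}{2} \approx 60.5$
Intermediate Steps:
$\left(-1\right) 121 G{\left(M{\left(6 \right)} \right)} = \left(-1\right) 121 \frac{2}{-4} = - 121 \cdot 2 \left(- \frac{1}{4}\right) = \left(-121\right) \left(- \frac{1}{2}\right) = \frac{121}{2}$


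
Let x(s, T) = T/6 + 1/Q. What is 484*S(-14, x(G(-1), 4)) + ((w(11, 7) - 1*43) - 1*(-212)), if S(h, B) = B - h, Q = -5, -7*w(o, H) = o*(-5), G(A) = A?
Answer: 753766/105 ≈ 7178.7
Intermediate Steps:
w(o, H) = 5*o/7 (w(o, H) = -o*(-5)/7 = -(-5)*o/7 = 5*o/7)
x(s, T) = -⅕ + T/6 (x(s, T) = T/6 + 1/(-5) = T*(⅙) + 1*(-⅕) = T/6 - ⅕ = -⅕ + T/6)
484*S(-14, x(G(-1), 4)) + ((w(11, 7) - 1*43) - 1*(-212)) = 484*((-⅕ + (⅙)*4) - 1*(-14)) + (((5/7)*11 - 1*43) - 1*(-212)) = 484*((-⅕ + ⅔) + 14) + ((55/7 - 43) + 212) = 484*(7/15 + 14) + (-246/7 + 212) = 484*(217/15) + 1238/7 = 105028/15 + 1238/7 = 753766/105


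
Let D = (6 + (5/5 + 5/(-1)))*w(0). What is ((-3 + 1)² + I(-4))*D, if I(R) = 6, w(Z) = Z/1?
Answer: 0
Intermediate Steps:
w(Z) = Z (w(Z) = Z*1 = Z)
D = 0 (D = (6 + (5/5 + 5/(-1)))*0 = (6 + (5*(⅕) + 5*(-1)))*0 = (6 + (1 - 5))*0 = (6 - 4)*0 = 2*0 = 0)
((-3 + 1)² + I(-4))*D = ((-3 + 1)² + 6)*0 = ((-2)² + 6)*0 = (4 + 6)*0 = 10*0 = 0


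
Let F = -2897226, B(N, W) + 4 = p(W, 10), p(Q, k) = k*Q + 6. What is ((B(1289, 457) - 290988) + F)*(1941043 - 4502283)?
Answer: 8154071236080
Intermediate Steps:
p(Q, k) = 6 + Q*k (p(Q, k) = Q*k + 6 = 6 + Q*k)
B(N, W) = 2 + 10*W (B(N, W) = -4 + (6 + W*10) = -4 + (6 + 10*W) = 2 + 10*W)
((B(1289, 457) - 290988) + F)*(1941043 - 4502283) = (((2 + 10*457) - 290988) - 2897226)*(1941043 - 4502283) = (((2 + 4570) - 290988) - 2897226)*(-2561240) = ((4572 - 290988) - 2897226)*(-2561240) = (-286416 - 2897226)*(-2561240) = -3183642*(-2561240) = 8154071236080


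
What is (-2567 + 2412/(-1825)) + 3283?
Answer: 1304288/1825 ≈ 714.68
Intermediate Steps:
(-2567 + 2412/(-1825)) + 3283 = (-2567 + 2412*(-1/1825)) + 3283 = (-2567 - 2412/1825) + 3283 = -4687187/1825 + 3283 = 1304288/1825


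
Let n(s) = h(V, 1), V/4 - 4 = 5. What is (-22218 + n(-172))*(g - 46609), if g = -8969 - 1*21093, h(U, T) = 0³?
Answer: 1703476278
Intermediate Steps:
V = 36 (V = 16 + 4*5 = 16 + 20 = 36)
h(U, T) = 0
n(s) = 0
g = -30062 (g = -8969 - 21093 = -30062)
(-22218 + n(-172))*(g - 46609) = (-22218 + 0)*(-30062 - 46609) = -22218*(-76671) = 1703476278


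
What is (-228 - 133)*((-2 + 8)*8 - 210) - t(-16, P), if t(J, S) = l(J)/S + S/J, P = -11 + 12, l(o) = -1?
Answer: 935729/16 ≈ 58483.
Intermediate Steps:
P = 1
t(J, S) = -1/S + S/J
(-228 - 133)*((-2 + 8)*8 - 210) - t(-16, P) = (-228 - 133)*((-2 + 8)*8 - 210) - (-1/1 + 1/(-16)) = -361*(6*8 - 210) - (-1*1 + 1*(-1/16)) = -361*(48 - 210) - (-1 - 1/16) = -361*(-162) - 1*(-17/16) = 58482 + 17/16 = 935729/16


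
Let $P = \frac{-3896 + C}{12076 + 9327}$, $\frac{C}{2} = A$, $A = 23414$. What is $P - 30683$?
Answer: $- \frac{656665317}{21403} \approx -30681.0$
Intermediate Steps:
$C = 46828$ ($C = 2 \cdot 23414 = 46828$)
$P = \frac{42932}{21403}$ ($P = \frac{-3896 + 46828}{12076 + 9327} = \frac{42932}{21403} \approx 2.0059$)
$P - 30683 = \frac{42932}{21403} - 30683 = - \frac{656665317}{21403}$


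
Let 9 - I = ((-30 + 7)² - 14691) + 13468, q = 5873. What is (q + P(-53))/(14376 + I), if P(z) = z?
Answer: 5820/15079 ≈ 0.38597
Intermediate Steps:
I = 703 (I = 9 - (((-30 + 7)² - 14691) + 13468) = 9 - (((-23)² - 14691) + 13468) = 9 - ((529 - 14691) + 13468) = 9 - (-14162 + 13468) = 9 - 1*(-694) = 9 + 694 = 703)
(q + P(-53))/(14376 + I) = (5873 - 53)/(14376 + 703) = 5820/15079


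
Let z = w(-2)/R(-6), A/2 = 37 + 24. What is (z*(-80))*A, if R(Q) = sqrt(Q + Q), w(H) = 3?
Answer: 4880*I*sqrt(3) ≈ 8452.4*I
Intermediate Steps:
A = 122 (A = 2*(37 + 24) = 2*61 = 122)
R(Q) = sqrt(2)*sqrt(Q) (R(Q) = sqrt(2*Q) = sqrt(2)*sqrt(Q))
z = -I*sqrt(3)/2 (z = 3/((sqrt(2)*sqrt(-6))) = 3/((sqrt(2)*(I*sqrt(6)))) = 3/((2*I*sqrt(3))) = 3*(-I*sqrt(3)/6) = -I*sqrt(3)/2 ≈ -0.86602*I)
(z*(-80))*A = (-I*sqrt(3)/2*(-80))*122 = (40*I*sqrt(3))*122 = 4880*I*sqrt(3)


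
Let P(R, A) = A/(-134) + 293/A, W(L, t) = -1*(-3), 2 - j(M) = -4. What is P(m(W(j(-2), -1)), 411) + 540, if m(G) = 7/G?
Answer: 29610301/55074 ≈ 537.65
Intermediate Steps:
j(M) = 6 (j(M) = 2 - 1*(-4) = 2 + 4 = 6)
W(L, t) = 3
P(R, A) = 293/A - A/134 (P(R, A) = A*(-1/134) + 293/A = -A/134 + 293/A = 293/A - A/134)
P(m(W(j(-2), -1)), 411) + 540 = (293/411 - 1/134*411) + 540 = (293*(1/411) - 411/134) + 540 = (293/411 - 411/134) + 540 = -129659/55074 + 540 = 29610301/55074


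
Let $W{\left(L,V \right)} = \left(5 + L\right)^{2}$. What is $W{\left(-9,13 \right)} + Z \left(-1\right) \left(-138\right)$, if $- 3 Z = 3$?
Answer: $-122$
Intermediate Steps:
$Z = -1$ ($Z = \left(- \frac{1}{3}\right) 3 = -1$)
$W{\left(-9,13 \right)} + Z \left(-1\right) \left(-138\right) = \left(5 - 9\right)^{2} + \left(-1\right) \left(-1\right) \left(-138\right) = \left(-4\right)^{2} + 1 \left(-138\right) = 16 - 138 = -122$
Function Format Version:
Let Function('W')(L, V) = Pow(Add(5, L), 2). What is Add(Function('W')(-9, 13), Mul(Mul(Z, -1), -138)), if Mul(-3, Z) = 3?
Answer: -122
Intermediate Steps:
Z = -1 (Z = Mul(Rational(-1, 3), 3) = -1)
Add(Function('W')(-9, 13), Mul(Mul(Z, -1), -138)) = Add(Pow(Add(5, -9), 2), Mul(Mul(-1, -1), -138)) = Add(Pow(-4, 2), Mul(1, -138)) = Add(16, -138) = -122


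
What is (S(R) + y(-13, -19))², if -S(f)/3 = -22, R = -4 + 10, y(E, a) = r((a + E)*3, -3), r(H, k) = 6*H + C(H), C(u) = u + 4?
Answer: 362404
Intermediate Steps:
C(u) = 4 + u
r(H, k) = 4 + 7*H (r(H, k) = 6*H + (4 + H) = 4 + 7*H)
y(E, a) = 4 + 21*E + 21*a (y(E, a) = 4 + 7*((a + E)*3) = 4 + 7*((E + a)*3) = 4 + 7*(3*E + 3*a) = 4 + (21*E + 21*a) = 4 + 21*E + 21*a)
R = 6
S(f) = 66 (S(f) = -3*(-22) = 66)
(S(R) + y(-13, -19))² = (66 + (4 + 21*(-13) + 21*(-19)))² = (66 + (4 - 273 - 399))² = (66 - 668)² = (-602)² = 362404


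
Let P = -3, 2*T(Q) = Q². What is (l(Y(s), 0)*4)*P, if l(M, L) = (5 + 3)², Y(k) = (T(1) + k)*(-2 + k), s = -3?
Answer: -768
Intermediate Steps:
T(Q) = Q²/2
Y(k) = (½ + k)*(-2 + k) (Y(k) = ((½)*1² + k)*(-2 + k) = ((½)*1 + k)*(-2 + k) = (½ + k)*(-2 + k))
l(M, L) = 64 (l(M, L) = 8² = 64)
(l(Y(s), 0)*4)*P = (64*4)*(-3) = 256*(-3) = -768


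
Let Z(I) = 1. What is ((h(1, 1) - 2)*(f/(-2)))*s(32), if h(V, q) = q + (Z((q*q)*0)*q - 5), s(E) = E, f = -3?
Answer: -240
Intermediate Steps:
h(V, q) = -5 + 2*q (h(V, q) = q + (1*q - 5) = q + (q - 5) = q + (-5 + q) = -5 + 2*q)
((h(1, 1) - 2)*(f/(-2)))*s(32) = (((-5 + 2*1) - 2)*(-3/(-2)))*32 = (((-5 + 2) - 2)*(-3*(-½)))*32 = ((-3 - 2)*(3/2))*32 = -5*3/2*32 = -15/2*32 = -240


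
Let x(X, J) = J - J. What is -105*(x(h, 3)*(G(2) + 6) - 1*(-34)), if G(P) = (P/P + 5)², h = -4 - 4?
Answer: -3570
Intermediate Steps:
h = -8
G(P) = 36 (G(P) = (1 + 5)² = 6² = 36)
x(X, J) = 0
-105*(x(h, 3)*(G(2) + 6) - 1*(-34)) = -105*(0*(36 + 6) - 1*(-34)) = -105*(0*42 + 34) = -105*(0 + 34) = -105*34 = -3570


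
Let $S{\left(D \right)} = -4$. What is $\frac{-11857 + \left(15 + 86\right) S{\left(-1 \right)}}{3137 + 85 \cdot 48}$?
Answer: $- \frac{12261}{7217} \approx -1.6989$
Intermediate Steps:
$\frac{-11857 + \left(15 + 86\right) S{\left(-1 \right)}}{3137 + 85 \cdot 48} = \frac{-11857 + \left(15 + 86\right) \left(-4\right)}{3137 + 85 \cdot 48} = \frac{-11857 + 101 \left(-4\right)}{3137 + 4080} = \frac{-11857 - 404}{7217} = \left(-12261\right) \frac{1}{7217} = - \frac{12261}{7217}$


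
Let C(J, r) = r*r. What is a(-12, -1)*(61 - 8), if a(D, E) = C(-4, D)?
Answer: 7632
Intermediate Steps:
C(J, r) = r²
a(D, E) = D²
a(-12, -1)*(61 - 8) = (-12)²*(61 - 8) = 144*53 = 7632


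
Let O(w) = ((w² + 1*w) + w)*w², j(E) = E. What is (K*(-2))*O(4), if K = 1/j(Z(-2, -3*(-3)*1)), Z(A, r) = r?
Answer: -256/3 ≈ -85.333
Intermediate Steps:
K = ⅑ (K = 1/(-3*(-3)*1) = 1/(9*1) = 1/9 = ⅑ ≈ 0.11111)
O(w) = w²*(w² + 2*w) (O(w) = ((w² + w) + w)*w² = ((w + w²) + w)*w² = (w² + 2*w)*w² = w²*(w² + 2*w))
(K*(-2))*O(4) = ((⅑)*(-2))*(4³*(2 + 4)) = -128*6/9 = -2/9*384 = -256/3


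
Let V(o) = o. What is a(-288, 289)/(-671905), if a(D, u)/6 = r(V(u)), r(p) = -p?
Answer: 1734/671905 ≈ 0.0025807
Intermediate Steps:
a(D, u) = -6*u (a(D, u) = 6*(-u) = -6*u)
a(-288, 289)/(-671905) = -6*289/(-671905) = -1734*(-1/671905) = 1734/671905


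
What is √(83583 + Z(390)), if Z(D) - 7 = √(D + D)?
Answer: √(83590 + 2*√195) ≈ 289.17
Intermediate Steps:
Z(D) = 7 + √2*√D (Z(D) = 7 + √(D + D) = 7 + √(2*D) = 7 + √2*√D)
√(83583 + Z(390)) = √(83583 + (7 + √2*√390)) = √(83583 + (7 + 2*√195)) = √(83590 + 2*√195)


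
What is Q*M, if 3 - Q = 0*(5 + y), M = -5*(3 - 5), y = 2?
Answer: 30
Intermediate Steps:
M = 10 (M = -5*(-2) = 10)
Q = 3 (Q = 3 - 0*(5 + 2) = 3 - 0*7 = 3 - 1*0 = 3 + 0 = 3)
Q*M = 3*10 = 30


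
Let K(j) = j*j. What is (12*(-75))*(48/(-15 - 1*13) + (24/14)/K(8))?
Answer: 6075/4 ≈ 1518.8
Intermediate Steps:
K(j) = j²
(12*(-75))*(48/(-15 - 1*13) + (24/14)/K(8)) = (12*(-75))*(48/(-15 - 1*13) + (24/14)/(8²)) = -900*(48/(-15 - 13) + (24*(1/14))/64) = -900*(48/(-28) + (12/7)*(1/64)) = -900*(48*(-1/28) + 3/112) = -900*(-12/7 + 3/112) = -900*(-27/16) = 6075/4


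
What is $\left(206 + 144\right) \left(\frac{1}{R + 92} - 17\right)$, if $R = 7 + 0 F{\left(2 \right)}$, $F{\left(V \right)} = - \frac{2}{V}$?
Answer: $- \frac{588700}{99} \approx -5946.5$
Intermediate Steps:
$R = 7$ ($R = 7 + 0 \left(- \frac{2}{2}\right) = 7 + 0 \left(\left(-2\right) \frac{1}{2}\right) = 7 + 0 \left(-1\right) = 7 + 0 = 7$)
$\left(206 + 144\right) \left(\frac{1}{R + 92} - 17\right) = \left(206 + 144\right) \left(\frac{1}{7 + 92} - 17\right) = 350 \left(\frac{1}{99} - 17\right) = 350 \left(- \frac{1682}{99}\right) = - \frac{588700}{99}$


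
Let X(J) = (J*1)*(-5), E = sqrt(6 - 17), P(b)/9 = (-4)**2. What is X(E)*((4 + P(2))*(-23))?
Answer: 17020*I*sqrt(11) ≈ 56449.0*I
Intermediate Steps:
P(b) = 144 (P(b) = 9*(-4)**2 = 9*16 = 144)
E = I*sqrt(11) (E = sqrt(-11) = I*sqrt(11) ≈ 3.3166*I)
X(J) = -5*J (X(J) = J*(-5) = -5*J)
X(E)*((4 + P(2))*(-23)) = (-5*I*sqrt(11))*((4 + 144)*(-23)) = (-5*I*sqrt(11))*(148*(-23)) = -5*I*sqrt(11)*(-3404) = 17020*I*sqrt(11)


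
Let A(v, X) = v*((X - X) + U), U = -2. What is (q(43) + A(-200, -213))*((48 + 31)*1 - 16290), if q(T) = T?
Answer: -7181473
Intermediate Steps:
A(v, X) = -2*v (A(v, X) = v*((X - X) - 2) = v*(0 - 2) = v*(-2) = -2*v)
(q(43) + A(-200, -213))*((48 + 31)*1 - 16290) = (43 - 2*(-200))*((48 + 31)*1 - 16290) = (43 + 400)*(79*1 - 16290) = 443*(79 - 16290) = 443*(-16211) = -7181473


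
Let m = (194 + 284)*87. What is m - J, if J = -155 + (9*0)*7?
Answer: 41741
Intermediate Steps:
J = -155 (J = -155 + 0*7 = -155 + 0 = -155)
m = 41586 (m = 478*87 = 41586)
m - J = 41586 - 1*(-155) = 41586 + 155 = 41741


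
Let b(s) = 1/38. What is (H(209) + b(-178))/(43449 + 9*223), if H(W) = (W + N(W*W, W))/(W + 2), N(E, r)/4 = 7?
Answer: 9217/364466208 ≈ 2.5289e-5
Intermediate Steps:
b(s) = 1/38
N(E, r) = 28 (N(E, r) = 4*7 = 28)
H(W) = (28 + W)/(2 + W) (H(W) = (W + 28)/(W + 2) = (28 + W)/(2 + W))
(H(209) + b(-178))/(43449 + 9*223) = ((28 + 209)/(2 + 209) + 1/38)/(43449 + 9*223) = (237/211 + 1/38)/(43449 + 2007) = ((1/211)*237 + 1/38)/45456 = (237/211 + 1/38)*(1/45456) = (9217/8018)*(1/45456) = 9217/364466208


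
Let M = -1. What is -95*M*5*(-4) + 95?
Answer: -1805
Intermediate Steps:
-95*M*5*(-4) + 95 = -95*(-1*5)*(-4) + 95 = -(-475)*(-4) + 95 = -95*20 + 95 = -1900 + 95 = -1805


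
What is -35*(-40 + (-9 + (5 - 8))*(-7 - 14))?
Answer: -7420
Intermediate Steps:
-35*(-40 + (-9 + (5 - 8))*(-7 - 14)) = -35*(-40 + (-9 - 3)*(-21)) = -35*(-40 - 12*(-21)) = -35*(-40 + 252) = -35*212 = -7420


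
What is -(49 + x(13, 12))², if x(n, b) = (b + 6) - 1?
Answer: -4356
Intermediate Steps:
x(n, b) = 5 + b (x(n, b) = (6 + b) - 1 = 5 + b)
-(49 + x(13, 12))² = -(49 + (5 + 12))² = -(49 + 17)² = -1*66² = -1*4356 = -4356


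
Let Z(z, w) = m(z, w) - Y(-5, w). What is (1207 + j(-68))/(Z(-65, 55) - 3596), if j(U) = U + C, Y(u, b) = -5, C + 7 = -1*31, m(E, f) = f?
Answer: -1101/3536 ≈ -0.31137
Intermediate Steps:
C = -38 (C = -7 - 1*31 = -7 - 31 = -38)
Z(z, w) = 5 + w (Z(z, w) = w - 1*(-5) = w + 5 = 5 + w)
j(U) = -38 + U (j(U) = U - 38 = -38 + U)
(1207 + j(-68))/(Z(-65, 55) - 3596) = (1207 + (-38 - 68))/((5 + 55) - 3596) = (1207 - 106)/(60 - 3596) = 1101/(-3536) = 1101*(-1/3536) = -1101/3536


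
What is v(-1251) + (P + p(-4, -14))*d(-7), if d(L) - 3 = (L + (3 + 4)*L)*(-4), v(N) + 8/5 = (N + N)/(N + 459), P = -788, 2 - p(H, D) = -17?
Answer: -38403517/220 ≈ -1.7456e+5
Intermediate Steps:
p(H, D) = 19 (p(H, D) = 2 - 1*(-17) = 2 + 17 = 19)
v(N) = -8/5 + 2*N/(459 + N) (v(N) = -8/5 + (N + N)/(N + 459) = -8/5 + (2*N)/(459 + N) = -8/5 + 2*N/(459 + N))
d(L) = 3 - 32*L (d(L) = 3 + (L + (3 + 4)*L)*(-4) = 3 + (L + 7*L)*(-4) = 3 + (8*L)*(-4) = 3 - 32*L)
v(-1251) + (P + p(-4, -14))*d(-7) = 2*(-1836 - 1251)/(5*(459 - 1251)) + (-788 + 19)*(3 - 32*(-7)) = (⅖)*(-3087)/(-792) - 769*(3 + 224) = (⅖)*(-1/792)*(-3087) - 769*227 = 343/220 - 174563 = -38403517/220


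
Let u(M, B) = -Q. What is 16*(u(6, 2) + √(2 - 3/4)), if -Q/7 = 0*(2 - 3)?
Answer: 8*√5 ≈ 17.889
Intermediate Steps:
Q = 0 (Q = -0*(2 - 3) = -0*(-1) = -7*0 = 0)
u(M, B) = 0 (u(M, B) = -1*0 = 0)
16*(u(6, 2) + √(2 - 3/4)) = 16*(0 + √(2 - 3/4)) = 16*(0 + √(2 - 3*¼)) = 16*(0 + √(2 - ¾)) = 16*(0 + √(5/4)) = 16*(0 + √5/2) = 16*(√5/2) = 8*√5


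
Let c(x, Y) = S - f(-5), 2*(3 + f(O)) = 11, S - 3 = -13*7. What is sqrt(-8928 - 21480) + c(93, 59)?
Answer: -181/2 + 2*I*sqrt(7602) ≈ -90.5 + 174.38*I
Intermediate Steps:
S = -88 (S = 3 - 13*7 = 3 - 91 = -88)
f(O) = 5/2 (f(O) = -3 + (1/2)*11 = -3 + 11/2 = 5/2)
c(x, Y) = -181/2 (c(x, Y) = -88 - 1*5/2 = -88 - 5/2 = -181/2)
sqrt(-8928 - 21480) + c(93, 59) = sqrt(-8928 - 21480) - 181/2 = sqrt(-30408) - 181/2 = 2*I*sqrt(7602) - 181/2 = -181/2 + 2*I*sqrt(7602)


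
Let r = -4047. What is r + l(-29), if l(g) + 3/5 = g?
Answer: -20383/5 ≈ -4076.6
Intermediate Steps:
l(g) = -3/5 + g
r + l(-29) = -4047 + (-3/5 - 29) = -4047 - 148/5 = -20383/5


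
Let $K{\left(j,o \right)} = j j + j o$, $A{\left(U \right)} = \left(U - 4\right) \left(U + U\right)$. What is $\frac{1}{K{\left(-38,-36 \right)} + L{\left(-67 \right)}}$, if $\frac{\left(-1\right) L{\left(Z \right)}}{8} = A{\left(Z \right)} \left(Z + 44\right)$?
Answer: $\frac{1}{1753388} \approx 5.7032 \cdot 10^{-7}$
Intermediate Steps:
$A{\left(U \right)} = 2 U \left(-4 + U\right)$ ($A{\left(U \right)} = \left(-4 + U\right) 2 U = 2 U \left(-4 + U\right)$)
$K{\left(j,o \right)} = j^{2} + j o$
$L{\left(Z \right)} = - 16 Z \left(-4 + Z\right) \left(44 + Z\right)$ ($L{\left(Z \right)} = - 8 \cdot 2 Z \left(-4 + Z\right) \left(Z + 44\right) = - 8 \cdot 2 Z \left(-4 + Z\right) \left(44 + Z\right) = - 16 Z \left(-4 + Z\right) \left(44 + Z\right)$)
$\frac{1}{K{\left(-38,-36 \right)} + L{\left(-67 \right)}} = \frac{1}{- 38 \left(-38 - 36\right) - - 1072 \left(-4 - 67\right) \left(44 - 67\right)} = \frac{1}{\left(-38\right) \left(-74\right) - \left(-1072\right) \left(-71\right) \left(-23\right)} = \frac{1}{2812 + 1750576} = \frac{1}{1753388}$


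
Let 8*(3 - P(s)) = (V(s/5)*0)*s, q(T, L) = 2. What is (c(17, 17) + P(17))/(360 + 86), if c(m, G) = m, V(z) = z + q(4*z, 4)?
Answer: 10/223 ≈ 0.044843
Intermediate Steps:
V(z) = 2 + z (V(z) = z + 2 = 2 + z)
P(s) = 3 (P(s) = 3 - (2 + s/5)*0*s/8 = 3 - 0*s = 3 - 1/8*0 = 3 + 0 = 3)
(c(17, 17) + P(17))/(360 + 86) = (17 + 3)/(360 + 86) = 20/446 = 20*(1/446) = 10/223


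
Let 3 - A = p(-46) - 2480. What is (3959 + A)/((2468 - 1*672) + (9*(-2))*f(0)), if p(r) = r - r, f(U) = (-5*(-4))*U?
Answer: 3221/898 ≈ 3.5869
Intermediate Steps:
f(U) = 20*U
p(r) = 0
A = 2483 (A = 3 - (0 - 2480) = 3 - 1*(-2480) = 3 + 2480 = 2483)
(3959 + A)/((2468 - 1*672) + (9*(-2))*f(0)) = (3959 + 2483)/((2468 - 1*672) + (9*(-2))*(20*0)) = 6442/((2468 - 672) - 18*0) = 6442/(1796 + 0) = 6442/1796 = 6442*(1/1796) = 3221/898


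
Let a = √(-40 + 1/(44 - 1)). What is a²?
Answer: -1719/43 ≈ -39.977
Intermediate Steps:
a = 3*I*√8213/43 (a = √(-40 + 1/43) = √(-1719/43) = 3*I*√8213/43 ≈ 6.3227*I)
a² = (3*I*√8213/43)² = -1719/43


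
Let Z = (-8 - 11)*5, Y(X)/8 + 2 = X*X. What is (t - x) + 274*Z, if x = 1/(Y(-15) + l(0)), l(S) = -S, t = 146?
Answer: -46177057/1784 ≈ -25884.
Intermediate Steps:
Y(X) = -16 + 8*X**2 (Y(X) = -16 + 8*(X*X) = -16 + 8*X**2)
x = 1/1784 (x = 1/((-16 + 8*(-15)**2) - 1*0) = 1/((-16 + 8*225) + 0) = 1/((-16 + 1800) + 0) = 1/(1784 + 0) = 1/1784 ≈ 0.00056054)
Z = -95 (Z = -19*5 = -95)
(t - x) + 274*Z = (146 - 1*1/1784) + 274*(-95) = (146 - 1/1784) - 26030 = 260463/1784 - 26030 = -46177057/1784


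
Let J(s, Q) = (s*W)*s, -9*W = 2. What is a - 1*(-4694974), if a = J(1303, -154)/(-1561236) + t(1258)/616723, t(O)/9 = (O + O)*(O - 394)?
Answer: 20342642380893525223/4332825673326 ≈ 4.6950e+6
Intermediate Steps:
W = -2/9 (W = -⅑*2 = -2/9 ≈ -0.22222)
J(s, Q) = -2*s²/9 (J(s, Q) = (s*(-2/9))*s = (-2*s/9)*s = -2*s²/9)
t(O) = 18*O*(-394 + O) (t(O) = 9*((O + O)*(O - 394)) = 9*((2*O)*(-394 + O)) = 9*(2*O*(-394 + O)) = 18*O*(-394 + O))
a = 138498095461699/4332825673326 (a = -2/9*1303²/(-1561236) + (18*1258*(-394 + 1258))/616723 = -2/9*1697809*(-1/1561236) + (18*1258*864)*(1/616723) = -3395618/9*(-1/1561236) + 19564416*(1/616723) = 1697809/7025562 + 19564416/616723 = 138498095461699/4332825673326 ≈ 31.965)
a - 1*(-4694974) = 138498095461699/4332825673326 - 1*(-4694974) = 138498095461699/4332825673326 + 4694974 = 20342642380893525223/4332825673326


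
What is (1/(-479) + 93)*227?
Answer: 10111942/479 ≈ 21111.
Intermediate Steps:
(1/(-479) + 93)*227 = (-1/479 + 93)*227 = (44546/479)*227 = 10111942/479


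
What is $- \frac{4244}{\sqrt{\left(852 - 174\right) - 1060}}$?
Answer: $\frac{2122 i \sqrt{382}}{191} \approx 217.14 i$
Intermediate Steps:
$- \frac{4244}{\sqrt{\left(852 - 174\right) - 1060}} = - \frac{4244}{\sqrt{678 - 1060}} = - \frac{4244}{\sqrt{-382}} = - \frac{4244}{i \sqrt{382}} = - 4244 \left(- \frac{i \sqrt{382}}{382}\right) = \frac{2122 i \sqrt{382}}{191}$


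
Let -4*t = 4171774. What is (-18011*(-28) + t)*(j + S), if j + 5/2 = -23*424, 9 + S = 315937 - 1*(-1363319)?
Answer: -3596991709935/4 ≈ -8.9925e+11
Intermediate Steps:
t = -2085887/2 (t = -¼*4171774 = -2085887/2 ≈ -1.0429e+6)
S = 1679247 (S = -9 + (315937 - 1*(-1363319)) = -9 + (315937 + 1363319) = -9 + 1679256 = 1679247)
j = -19509/2 (j = -5/2 - 23*424 = -5/2 - 9752 = -19509/2 ≈ -9754.5)
(-18011*(-28) + t)*(j + S) = (-18011*(-28) - 2085887/2)*(-19509/2 + 1679247) = (504308 - 2085887/2)*(3338985/2) = -1077271/2*3338985/2 = -3596991709935/4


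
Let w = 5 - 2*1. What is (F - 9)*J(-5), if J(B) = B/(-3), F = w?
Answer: -10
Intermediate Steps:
w = 3 (w = 5 - 2 = 3)
F = 3
J(B) = -B/3 (J(B) = B*(-⅓) = -B/3)
(F - 9)*J(-5) = (3 - 9)*(-⅓*(-5)) = -6*5/3 = -10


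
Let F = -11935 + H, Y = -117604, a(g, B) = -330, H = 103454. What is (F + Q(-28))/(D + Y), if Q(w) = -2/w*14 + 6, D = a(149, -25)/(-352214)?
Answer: -16118369282/20710887463 ≈ -0.77826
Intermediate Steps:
F = 91519 (F = -11935 + 103454 = 91519)
D = 165/176107 (D = -330/(-352214) = -330*(-1/352214) = 165/176107 ≈ 0.00093693)
Q(w) = 6 - 28/w (Q(w) = -28/w + 6 = 6 - 28/w)
(F + Q(-28))/(D + Y) = (91519 + (6 - 28/(-28)))/(165/176107 - 117604) = (91519 + (6 - 28*(-1/28)))/(-20710887463/176107) = (91519 + (6 + 1))*(-176107/20710887463) = (91519 + 7)*(-176107/20710887463) = 91526*(-176107/20710887463) = -16118369282/20710887463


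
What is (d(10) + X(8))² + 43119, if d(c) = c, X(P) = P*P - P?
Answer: 47475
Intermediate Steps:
X(P) = P² - P
(d(10) + X(8))² + 43119 = (10 + 8*(-1 + 8))² + 43119 = (10 + 8*7)² + 43119 = (10 + 56)² + 43119 = 66² + 43119 = 4356 + 43119 = 47475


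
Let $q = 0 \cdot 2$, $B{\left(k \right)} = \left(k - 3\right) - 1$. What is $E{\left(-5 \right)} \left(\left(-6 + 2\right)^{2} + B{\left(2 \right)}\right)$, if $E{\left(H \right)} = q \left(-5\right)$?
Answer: $0$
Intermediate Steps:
$B{\left(k \right)} = -4 + k$ ($B{\left(k \right)} = \left(-3 + k\right) - 1 = -4 + k$)
$q = 0$
$E{\left(H \right)} = 0$ ($E{\left(H \right)} = 0 \left(-5\right) = 0$)
$E{\left(-5 \right)} \left(\left(-6 + 2\right)^{2} + B{\left(2 \right)}\right) = 0 \left(\left(-6 + 2\right)^{2} + \left(-4 + 2\right)\right) = 0 \left(\left(-4\right)^{2} - 2\right) = 0 \left(16 - 2\right) = 0 \cdot 14 = 0$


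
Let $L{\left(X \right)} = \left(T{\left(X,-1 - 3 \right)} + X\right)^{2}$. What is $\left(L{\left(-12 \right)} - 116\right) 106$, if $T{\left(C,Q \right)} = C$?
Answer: $48760$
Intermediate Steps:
$L{\left(X \right)} = 4 X^{2}$ ($L{\left(X \right)} = \left(X + X\right)^{2} = \left(2 X\right)^{2} = 4 X^{2}$)
$\left(L{\left(-12 \right)} - 116\right) 106 = \left(4 \left(-12\right)^{2} - 116\right) 106 = \left(4 \cdot 144 - 116\right) 106 = \left(576 - 116\right) 106 = 460 \cdot 106 = 48760$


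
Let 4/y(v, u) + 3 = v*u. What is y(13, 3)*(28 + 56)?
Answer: 28/3 ≈ 9.3333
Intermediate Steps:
y(v, u) = 4/(-3 + u*v) (y(v, u) = 4/(-3 + v*u) = 4/(-3 + u*v))
y(13, 3)*(28 + 56) = (4/(-3 + 3*13))*(28 + 56) = (4/(-3 + 39))*84 = (4/36)*84 = (4*(1/36))*84 = (⅑)*84 = 28/3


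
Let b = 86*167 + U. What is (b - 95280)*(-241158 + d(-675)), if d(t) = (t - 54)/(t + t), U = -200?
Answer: 489055271007/25 ≈ 1.9562e+10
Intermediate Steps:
d(t) = (-54 + t)/(2*t) (d(t) = (-54 + t)/((2*t)) = (-54 + t)*(1/(2*t)) = (-54 + t)/(2*t))
b = 14162 (b = 86*167 - 200 = 14362 - 200 = 14162)
(b - 95280)*(-241158 + d(-675)) = (14162 - 95280)*(-241158 + (½)*(-54 - 675)/(-675)) = -81118*(-241158 + (½)*(-1/675)*(-729)) = -81118*(-241158 + 27/50) = -81118*(-12057873/50) = 489055271007/25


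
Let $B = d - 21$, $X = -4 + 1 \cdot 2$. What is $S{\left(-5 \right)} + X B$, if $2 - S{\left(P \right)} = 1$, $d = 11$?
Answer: $21$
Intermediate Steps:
$X = -2$ ($X = -4 + 2 = -2$)
$B = -10$ ($B = 11 - 21 = -10$)
$S{\left(P \right)} = 1$ ($S{\left(P \right)} = 2 - 1 = 1$)
$S{\left(-5 \right)} + X B = 1 - -20 = 1 + 20 = 21$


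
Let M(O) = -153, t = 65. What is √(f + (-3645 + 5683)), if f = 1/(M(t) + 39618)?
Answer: √352684107335/13155 ≈ 45.144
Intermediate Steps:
f = 1/39465 (f = 1/(-153 + 39618) = 1/39465 ≈ 2.5339e-5)
√(f + (-3645 + 5683)) = √(1/39465 + (-3645 + 5683)) = √(1/39465 + 2038) = √(80429671/39465) = √352684107335/13155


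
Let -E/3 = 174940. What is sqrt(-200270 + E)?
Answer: I*sqrt(725090) ≈ 851.52*I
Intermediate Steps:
E = -524820 (E = -3*174940 = -524820)
sqrt(-200270 + E) = sqrt(-200270 - 524820) = sqrt(-725090) = I*sqrt(725090)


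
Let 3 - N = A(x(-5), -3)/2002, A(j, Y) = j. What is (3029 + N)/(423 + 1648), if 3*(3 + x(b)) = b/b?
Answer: 9105100/6219213 ≈ 1.4640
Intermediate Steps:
x(b) = -8/3 (x(b) = -3 + (b/b)/3 = -3 + (⅓)*1 = -3 + ⅓ = -8/3)
N = 9013/3003 (N = 3 - (-8)/(3*2002) = 3 - 1*(-4/3003) = 3 + 4/3003 = 9013/3003 ≈ 3.0013)
(3029 + N)/(423 + 1648) = (3029 + 9013/3003)/(423 + 1648) = (9105100/3003)/2071 = (9105100/3003)*(1/2071) = 9105100/6219213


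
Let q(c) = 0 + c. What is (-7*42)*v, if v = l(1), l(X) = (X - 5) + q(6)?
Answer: -588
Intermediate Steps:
q(c) = c
l(X) = 1 + X (l(X) = (X - 5) + 6 = (-5 + X) + 6 = 1 + X)
v = 2 (v = 1 + 1 = 2)
(-7*42)*v = -7*42*2 = -294*2 = -588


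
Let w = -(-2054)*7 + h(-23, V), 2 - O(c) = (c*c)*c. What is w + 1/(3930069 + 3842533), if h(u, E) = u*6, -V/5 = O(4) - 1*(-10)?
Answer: 110681852481/7772602 ≈ 14240.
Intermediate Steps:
O(c) = 2 - c**3 (O(c) = 2 - c*c*c = 2 - c**2*c = 2 - c**3)
V = 260 (V = -5*((2 - 1*4**3) - 1*(-10)) = -5*((2 - 1*64) + 10) = -5*((2 - 64) + 10) = -5*(-62 + 10) = -5*(-52) = 260)
h(u, E) = 6*u
w = 14240 (w = -(-2054)*7 + 6*(-23) = -79*(-182) - 138 = 14378 - 138 = 14240)
w + 1/(3930069 + 3842533) = 14240 + 1/(3930069 + 3842533) = 14240 + 1/7772602 = 110681852481/7772602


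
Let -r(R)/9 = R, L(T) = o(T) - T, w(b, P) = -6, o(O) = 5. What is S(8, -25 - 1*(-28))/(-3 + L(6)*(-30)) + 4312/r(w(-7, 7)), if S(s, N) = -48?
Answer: 2108/27 ≈ 78.074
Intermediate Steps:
L(T) = 5 - T
r(R) = -9*R
S(8, -25 - 1*(-28))/(-3 + L(6)*(-30)) + 4312/r(w(-7, 7)) = -48/(-3 + (5 - 1*6)*(-30)) + 4312/((-9*(-6))) = -48/(-3 + (5 - 6)*(-30)) + 4312/54 = -48/(-3 - 1*(-30)) + 4312*(1/54) = -48/(-3 + 30) + 2156/27 = -48/27 + 2156/27 = -48*1/27 + 2156/27 = -16/9 + 2156/27 = 2108/27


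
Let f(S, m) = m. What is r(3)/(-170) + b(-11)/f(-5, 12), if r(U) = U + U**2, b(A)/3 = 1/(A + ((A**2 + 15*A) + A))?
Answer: -1669/22440 ≈ -0.074376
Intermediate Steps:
b(A) = 3/(A**2 + 17*A) (b(A) = 3/(A + ((A**2 + 15*A) + A)) = 3/(A + (A**2 + 16*A)) = 3/(A**2 + 17*A))
r(3)/(-170) + b(-11)/f(-5, 12) = (3*(1 + 3))/(-170) + (3/(-11*(17 - 11)))/12 = (3*4)*(-1/170) + (3*(-1/11)/6)*(1/12) = 12*(-1/170) + (3*(-1/11)*(1/6))*(1/12) = -6/85 - 1/22*1/12 = -6/85 - 1/264 = -1669/22440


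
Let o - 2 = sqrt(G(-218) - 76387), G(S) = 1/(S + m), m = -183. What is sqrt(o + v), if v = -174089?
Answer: sqrt(-27993363687 + 802*I*sqrt(3070776597))/401 ≈ 0.3312 + 417.24*I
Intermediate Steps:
G(S) = 1/(-183 + S) (G(S) = 1/(S - 183) = 1/(-183 + S))
o = 2 + 2*I*sqrt(3070776597)/401 (o = 2 + sqrt(1/(-183 - 218) - 76387) = 2 + sqrt(1/(-401) - 76387) = 2 + sqrt(-1/401 - 76387) = 2 + sqrt(-30631188/401) = 2 + 2*I*sqrt(3070776597)/401 ≈ 2.0 + 276.38*I)
sqrt(o + v) = sqrt((2 + 2*I*sqrt(3070776597)/401) - 174089) = sqrt(-174087 + 2*I*sqrt(3070776597)/401)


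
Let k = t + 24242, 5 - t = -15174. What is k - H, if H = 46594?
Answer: -7173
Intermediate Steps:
t = 15179 (t = 5 - 1*(-15174) = 5 + 15174 = 15179)
k = 39421 (k = 15179 + 24242 = 39421)
k - H = 39421 - 1*46594 = 39421 - 46594 = -7173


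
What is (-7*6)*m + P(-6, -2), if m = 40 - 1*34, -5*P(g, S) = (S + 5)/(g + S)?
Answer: -10077/40 ≈ -251.93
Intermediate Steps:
P(g, S) = -(5 + S)/(5*(S + g)) (P(g, S) = -(S + 5)/(5*(g + S)) = -(5 + S)/(5*(S + g)))
m = 6 (m = 40 - 34 = 6)
(-7*6)*m + P(-6, -2) = -7*6*6 + (-1 - 1/5*(-2))/(-2 - 6) = -42*6 + (-1 + 2/5)/(-8) = -252 - 1/8*(-3/5) = -252 + 3/40 = -10077/40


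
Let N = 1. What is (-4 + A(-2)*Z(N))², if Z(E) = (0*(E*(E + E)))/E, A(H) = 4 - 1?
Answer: 16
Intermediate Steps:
A(H) = 3
Z(E) = 0 (Z(E) = (0*(E*(2*E)))/E = (0*(2*E²))/E = 0/E = 0)
(-4 + A(-2)*Z(N))² = (-4 + 3*0)² = (-4 + 0)² = (-4)² = 16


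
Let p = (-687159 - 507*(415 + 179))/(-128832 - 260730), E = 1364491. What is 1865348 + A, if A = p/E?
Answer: 330510965941720711/177184614314 ≈ 1.8653e+6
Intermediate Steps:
p = 329439/129854 (p = (-687159 - 507*594)/(-389562) = (-687159 - 301158)*(-1/389562) = -988317*(-1/389562) = 329439/129854 ≈ 2.5370)
A = 329439/177184614314 (A = (329439/129854)/1364491 = (329439/129854)*(1/1364491) = 329439/177184614314 ≈ 1.8593e-6)
1865348 + A = 1865348 + 329439/177184614314 = 330510965941720711/177184614314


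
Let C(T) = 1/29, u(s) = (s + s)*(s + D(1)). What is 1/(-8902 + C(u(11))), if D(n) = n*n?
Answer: -29/258157 ≈ -0.00011233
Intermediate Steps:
D(n) = n**2
u(s) = 2*s*(1 + s) (u(s) = (s + s)*(s + 1**2) = (2*s)*(s + 1) = (2*s)*(1 + s) = 2*s*(1 + s))
C(T) = 1/29
1/(-8902 + C(u(11))) = 1/(-8902 + 1/29) = 1/(-258157/29) = -29/258157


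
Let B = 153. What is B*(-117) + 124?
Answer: -17777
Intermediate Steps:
B*(-117) + 124 = 153*(-117) + 124 = -17901 + 124 = -17777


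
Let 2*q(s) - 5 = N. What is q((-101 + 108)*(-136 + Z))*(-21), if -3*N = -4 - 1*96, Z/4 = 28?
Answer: -805/2 ≈ -402.50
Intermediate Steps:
Z = 112 (Z = 4*28 = 112)
N = 100/3 (N = -(-4 - 1*96)/3 = -(-4 - 96)/3 = -⅓*(-100) = 100/3 ≈ 33.333)
q(s) = 115/6 (q(s) = 5/2 + (½)*(100/3) = 5/2 + 50/3 = 115/6)
q((-101 + 108)*(-136 + Z))*(-21) = (115/6)*(-21) = -805/2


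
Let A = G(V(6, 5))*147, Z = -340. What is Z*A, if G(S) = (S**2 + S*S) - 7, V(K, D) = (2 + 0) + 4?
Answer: -3248700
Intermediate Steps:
V(K, D) = 6 (V(K, D) = 2 + 4 = 6)
G(S) = -7 + 2*S**2 (G(S) = (S**2 + S**2) - 7 = 2*S**2 - 7 = -7 + 2*S**2)
A = 9555 (A = (-7 + 2*6**2)*147 = (-7 + 2*36)*147 = (-7 + 72)*147 = 65*147 = 9555)
Z*A = -340*9555 = -3248700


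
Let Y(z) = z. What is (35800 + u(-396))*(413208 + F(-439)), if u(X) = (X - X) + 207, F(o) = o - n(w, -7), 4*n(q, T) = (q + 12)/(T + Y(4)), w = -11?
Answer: 178350916603/12 ≈ 1.4863e+10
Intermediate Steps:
n(q, T) = (12 + q)/(4*(4 + T)) (n(q, T) = ((q + 12)/(T + 4))/4 = ((12 + q)/(4 + T))/4 = (12 + q)/(4*(4 + T)))
F(o) = 1/12 + o (F(o) = o - (12 - 11)/(4*(4 - 7)) = o - 1/(4*(-3)) = o - (-1)/(4*3) = o - 1*(-1/12) = o + 1/12 = 1/12 + o)
u(X) = 207 (u(X) = 0 + 207 = 207)
(35800 + u(-396))*(413208 + F(-439)) = (35800 + 207)*(413208 + (1/12 - 439)) = 36007*(413208 - 5267/12) = 36007*(4953229/12) = 178350916603/12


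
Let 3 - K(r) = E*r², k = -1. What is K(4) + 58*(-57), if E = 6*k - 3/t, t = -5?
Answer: -16083/5 ≈ -3216.6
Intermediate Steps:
E = -27/5 (E = 6*(-1) - 3/(-5) = -6 - 3*(-⅕) = -6 + ⅗ = -27/5 ≈ -5.4000)
K(r) = 3 + 27*r²/5 (K(r) = 3 - (-27)*r²/5 = 3 + 27*r²/5)
K(4) + 58*(-57) = (3 + (27/5)*4²) + 58*(-57) = (3 + (27/5)*16) - 3306 = (3 + 432/5) - 3306 = 447/5 - 3306 = -16083/5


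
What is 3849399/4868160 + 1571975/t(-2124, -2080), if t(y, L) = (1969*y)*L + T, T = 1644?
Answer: 2791094681054623/3528964122784320 ≈ 0.79091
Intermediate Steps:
t(y, L) = 1644 + 1969*L*y (t(y, L) = (1969*y)*L + 1644 = 1969*L*y + 1644 = 1644 + 1969*L*y)
3849399/4868160 + 1571975/t(-2124, -2080) = 3849399/4868160 + 1571975/(1644 + 1969*(-2080)*(-2124)) = 3849399*(1/4868160) + 1571975/(1644 + 8698884480) = 1283133/1622720 + 1571975/8698886124 = 2791094681054623/3528964122784320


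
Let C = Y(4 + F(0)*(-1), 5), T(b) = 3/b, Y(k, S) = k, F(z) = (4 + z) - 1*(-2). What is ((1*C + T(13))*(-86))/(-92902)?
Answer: -989/603863 ≈ -0.0016378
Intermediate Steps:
F(z) = 6 + z (F(z) = (4 + z) + 2 = 6 + z)
C = -2 (C = 4 + (6 + 0)*(-1) = 4 + 6*(-1) = 4 - 6 = -2)
((1*C + T(13))*(-86))/(-92902) = ((1*(-2) + 3/13)*(-86))/(-92902) = ((-2 + 3*(1/13))*(-86))*(-1/92902) = ((-2 + 3/13)*(-86))*(-1/92902) = -23/13*(-86)*(-1/92902) = (1978/13)*(-1/92902) = -989/603863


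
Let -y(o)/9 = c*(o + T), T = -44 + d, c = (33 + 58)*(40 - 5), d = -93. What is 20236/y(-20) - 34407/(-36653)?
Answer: 155587144943/164953344465 ≈ 0.94322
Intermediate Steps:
c = 3185 (c = 91*35 = 3185)
T = -137 (T = -44 - 93 = -137)
y(o) = 3927105 - 28665*o (y(o) = -28665*(o - 137) = -28665*(-137 + o) = -9*(-436345 + 3185*o) = 3927105 - 28665*o)
20236/y(-20) - 34407/(-36653) = 20236/(3927105 - 28665*(-20)) - 34407/(-36653) = 20236/(3927105 + 573300) - 34407*(-1/36653) = 20236/4500405 + 34407/36653 = 155587144943/164953344465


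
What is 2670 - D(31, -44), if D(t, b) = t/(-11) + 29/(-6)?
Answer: 176725/66 ≈ 2677.7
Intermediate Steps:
D(t, b) = -29/6 - t/11 (D(t, b) = t*(-1/11) + 29*(-⅙) = -t/11 - 29/6 = -29/6 - t/11)
2670 - D(31, -44) = 2670 - (-29/6 - 1/11*31) = 2670 - (-29/6 - 31/11) = 2670 - 1*(-505/66) = 2670 + 505/66 = 176725/66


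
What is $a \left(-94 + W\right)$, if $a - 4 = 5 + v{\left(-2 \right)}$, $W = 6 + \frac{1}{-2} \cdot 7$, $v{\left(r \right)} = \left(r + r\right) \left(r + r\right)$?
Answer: $- \frac{4575}{2} \approx -2287.5$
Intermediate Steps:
$v{\left(r \right)} = 4 r^{2}$ ($v{\left(r \right)} = 2 r 2 r = 4 r^{2}$)
$W = \frac{5}{2}$ ($W = 6 - \frac{7}{2} = \frac{5}{2} \approx 2.5$)
$a = 25$ ($a = 4 + \left(5 + 4 \left(-2\right)^{2}\right) = 4 + \left(5 + 4 \cdot 4\right) = 4 + \left(5 + 16\right) = 4 + 21 = 25$)
$a \left(-94 + W\right) = 25 \left(-94 + \frac{5}{2}\right) = 25 \left(- \frac{183}{2}\right) = - \frac{4575}{2}$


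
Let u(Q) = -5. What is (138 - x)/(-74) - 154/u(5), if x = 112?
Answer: 5633/185 ≈ 30.449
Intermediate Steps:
(138 - x)/(-74) - 154/u(5) = (138 - 1*112)/(-74) - 154/(-5) = (138 - 112)*(-1/74) - 154*(-⅕) = 26*(-1/74) + 154/5 = -13/37 + 154/5 = 5633/185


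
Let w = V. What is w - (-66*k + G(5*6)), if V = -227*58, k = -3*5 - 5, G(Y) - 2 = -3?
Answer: -14485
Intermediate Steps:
G(Y) = -1 (G(Y) = 2 - 3 = -1)
k = -20 (k = -15 - 5 = -20)
V = -13166
w = -13166
w - (-66*k + G(5*6)) = -13166 - (-66*(-20) - 1) = -13166 - (1320 - 1) = -13166 - 1*1319 = -13166 - 1319 = -14485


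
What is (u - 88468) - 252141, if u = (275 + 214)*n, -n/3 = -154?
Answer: -114691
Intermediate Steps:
n = 462 (n = -3*(-154) = 462)
u = 225918 (u = (275 + 214)*462 = 489*462 = 225918)
(u - 88468) - 252141 = (225918 - 88468) - 252141 = 137450 - 252141 = -114691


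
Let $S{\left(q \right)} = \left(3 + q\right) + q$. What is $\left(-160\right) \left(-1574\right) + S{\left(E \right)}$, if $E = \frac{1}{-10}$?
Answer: $\frac{1259214}{5} \approx 2.5184 \cdot 10^{5}$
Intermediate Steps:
$E = - \frac{1}{10} \approx -0.1$
$S{\left(q \right)} = 3 + 2 q$
$\left(-160\right) \left(-1574\right) + S{\left(E \right)} = \left(-160\right) \left(-1574\right) + \left(3 + 2 \left(- \frac{1}{10}\right)\right) = 251840 + \left(3 - \frac{1}{5}\right) = 251840 + \frac{14}{5} = \frac{1259214}{5}$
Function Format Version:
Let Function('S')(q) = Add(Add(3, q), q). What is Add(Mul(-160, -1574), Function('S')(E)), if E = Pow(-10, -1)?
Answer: Rational(1259214, 5) ≈ 2.5184e+5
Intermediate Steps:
E = Rational(-1, 10) ≈ -0.10000
Function('S')(q) = Add(3, Mul(2, q))
Add(Mul(-160, -1574), Function('S')(E)) = Add(Mul(-160, -1574), Add(3, Mul(2, Rational(-1, 10)))) = Add(251840, Add(3, Rational(-1, 5))) = Add(251840, Rational(14, 5)) = Rational(1259214, 5)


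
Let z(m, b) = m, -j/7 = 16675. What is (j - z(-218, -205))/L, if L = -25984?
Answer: 116507/25984 ≈ 4.4838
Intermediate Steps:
j = -116725 (j = -7*16675 = -116725)
(j - z(-218, -205))/L = (-116725 - 1*(-218))/(-25984) = (-116725 + 218)*(-1/25984) = -116507*(-1/25984) = 116507/25984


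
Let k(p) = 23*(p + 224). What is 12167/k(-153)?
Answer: 529/71 ≈ 7.4507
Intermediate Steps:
k(p) = 5152 + 23*p (k(p) = 23*(224 + p) = 5152 + 23*p)
12167/k(-153) = 12167/(5152 + 23*(-153)) = 12167/(5152 - 3519) = 12167/1633 = 12167*(1/1633) = 529/71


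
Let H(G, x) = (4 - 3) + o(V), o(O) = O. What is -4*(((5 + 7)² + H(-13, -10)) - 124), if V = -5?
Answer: -64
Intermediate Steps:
H(G, x) = -4 (H(G, x) = (4 - 3) - 5 = 1 - 5 = -4)
-4*(((5 + 7)² + H(-13, -10)) - 124) = -4*(((5 + 7)² - 4) - 124) = -4*((12² - 4) - 124) = -4*((144 - 4) - 124) = -4*(140 - 124) = -4*16 = -64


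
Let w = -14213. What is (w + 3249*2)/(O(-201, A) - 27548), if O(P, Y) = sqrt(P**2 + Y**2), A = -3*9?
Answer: 106266410/379425587 + 23145*sqrt(4570)/758851174 ≈ 0.28213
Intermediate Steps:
A = -27
(w + 3249*2)/(O(-201, A) - 27548) = (-14213 + 3249*2)/(sqrt((-201)**2 + (-27)**2) - 27548) = (-14213 + 6498)/(sqrt(40401 + 729) - 27548) = -7715/(sqrt(41130) - 27548) = -7715/(3*sqrt(4570) - 27548) = -7715/(-27548 + 3*sqrt(4570))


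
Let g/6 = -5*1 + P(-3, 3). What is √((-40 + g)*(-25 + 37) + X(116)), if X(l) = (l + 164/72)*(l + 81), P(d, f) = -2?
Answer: √803402/6 ≈ 149.39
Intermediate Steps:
g = -42 (g = 6*(-5*1 - 2) = 6*(-5 - 2) = 6*(-7) = -42)
X(l) = (81 + l)*(41/18 + l) (X(l) = (l + 164*(1/72))*(81 + l) = (l + 41/18)*(81 + l) = (41/18 + l)*(81 + l) = (81 + l)*(41/18 + l))
√((-40 + g)*(-25 + 37) + X(116)) = √((-40 - 42)*(-25 + 37) + (369/2 + 116² + (1499/18)*116)) = √(-82*12 + (369/2 + 13456 + 86942/9)) = √(-984 + 419413/18) = √(401701/18) = √803402/6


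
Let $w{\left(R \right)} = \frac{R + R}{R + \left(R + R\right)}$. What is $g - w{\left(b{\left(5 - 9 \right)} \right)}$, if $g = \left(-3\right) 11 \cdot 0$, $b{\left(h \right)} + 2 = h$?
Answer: $- \frac{2}{3} \approx -0.66667$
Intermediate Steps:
$b{\left(h \right)} = -2 + h$
$w{\left(R \right)} = \frac{2}{3}$ ($w{\left(R \right)} = \frac{2 R}{R + 2 R} = \frac{2 R}{3 R} = 2 R \frac{1}{3 R} = \frac{2}{3}$)
$g = 0$ ($g = \left(-33\right) 0 = 0$)
$g - w{\left(b{\left(5 - 9 \right)} \right)} = 0 - \frac{2}{3} = - \frac{2}{3}$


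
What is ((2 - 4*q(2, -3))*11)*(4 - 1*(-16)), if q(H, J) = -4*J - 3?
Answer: -7480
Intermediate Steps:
q(H, J) = -3 - 4*J
((2 - 4*q(2, -3))*11)*(4 - 1*(-16)) = ((2 - 4*(-3 - 4*(-3)))*11)*(4 - 1*(-16)) = ((2 - 4*(-3 + 12))*11)*(4 + 16) = ((2 - 4*9)*11)*20 = ((2 - 36)*11)*20 = -34*11*20 = -374*20 = -7480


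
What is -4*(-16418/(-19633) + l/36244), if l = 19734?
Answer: -75576278/13684201 ≈ -5.5229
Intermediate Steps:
-4*(-16418/(-19633) + l/36244) = -4*(-16418/(-19633) + 19734/36244) = -4*(-16418*(-1/19633) + 19734*(1/36244)) = -4*(16418/19633 + 759/1394) = -4*37788139/27368402 = -75576278/13684201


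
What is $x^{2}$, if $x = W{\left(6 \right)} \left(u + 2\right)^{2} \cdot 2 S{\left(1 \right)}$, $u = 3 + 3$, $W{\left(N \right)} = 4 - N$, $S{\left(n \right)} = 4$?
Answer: $1048576$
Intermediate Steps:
$u = 6$
$x = -1024$ ($x = \left(4 - 6\right) \left(6 + 2\right)^{2} \cdot 2 \cdot 4 = \left(4 - 6\right) 8^{2} \cdot 2 \cdot 4 = \left(-2\right) 64 \cdot 2 \cdot 4 = \left(-128\right) 2 \cdot 4 = \left(-256\right) 4 = -1024$)
$x^{2} = \left(-1024\right)^{2} = 1048576$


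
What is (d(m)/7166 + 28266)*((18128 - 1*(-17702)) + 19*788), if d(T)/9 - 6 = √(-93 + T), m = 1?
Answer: 5145079488210/3583 + 457218*I*√23/3583 ≈ 1.436e+9 + 611.98*I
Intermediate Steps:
d(T) = 54 + 9*√(-93 + T)
(d(m)/7166 + 28266)*((18128 - 1*(-17702)) + 19*788) = ((54 + 9*√(-93 + 1))/7166 + 28266)*((18128 - 1*(-17702)) + 19*788) = ((54 + 9*√(-92))*(1/7166) + 28266)*((18128 + 17702) + 14972) = ((54 + 9*(2*I*√23))*(1/7166) + 28266)*(35830 + 14972) = ((54 + 18*I*√23)*(1/7166) + 28266)*50802 = ((27/3583 + 9*I*√23/3583) + 28266)*50802 = (101277105/3583 + 9*I*√23/3583)*50802 = 5145079488210/3583 + 457218*I*√23/3583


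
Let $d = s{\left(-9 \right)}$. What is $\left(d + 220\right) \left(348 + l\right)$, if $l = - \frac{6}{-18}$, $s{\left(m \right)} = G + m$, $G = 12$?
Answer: $\frac{233035}{3} \approx 77678.0$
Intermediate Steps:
$s{\left(m \right)} = 12 + m$
$d = 3$ ($d = 12 - 9 = 3$)
$l = \frac{1}{3}$ ($l = \left(-6\right) \left(- \frac{1}{18}\right) = \frac{1}{3} \approx 0.33333$)
$\left(d + 220\right) \left(348 + l\right) = \left(3 + 220\right) \left(348 + \frac{1}{3}\right) = 223 \cdot \frac{1045}{3} = \frac{233035}{3}$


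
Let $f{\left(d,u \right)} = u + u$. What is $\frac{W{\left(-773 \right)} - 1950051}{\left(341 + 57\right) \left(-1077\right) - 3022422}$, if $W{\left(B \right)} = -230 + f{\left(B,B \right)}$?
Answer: $\frac{650609}{1150356} \approx 0.56557$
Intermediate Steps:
$f{\left(d,u \right)} = 2 u$
$W{\left(B \right)} = -230 + 2 B$
$\frac{W{\left(-773 \right)} - 1950051}{\left(341 + 57\right) \left(-1077\right) - 3022422} = \frac{\left(-230 + 2 \left(-773\right)\right) - 1950051}{\left(341 + 57\right) \left(-1077\right) - 3022422} = \frac{\left(-230 - 1546\right) - 1950051}{398 \left(-1077\right) - 3022422} = \frac{-1776 - 1950051}{-428646 - 3022422} = - \frac{1951827}{-3451068} = \left(-1951827\right) \left(- \frac{1}{3451068}\right) = \frac{650609}{1150356}$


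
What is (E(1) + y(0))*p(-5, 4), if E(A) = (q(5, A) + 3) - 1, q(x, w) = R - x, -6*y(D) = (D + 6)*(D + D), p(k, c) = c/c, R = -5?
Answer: -8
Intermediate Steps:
p(k, c) = 1
y(D) = -D*(6 + D)/3 (y(D) = -(D + 6)*(D + D)/6 = -(6 + D)*2*D/6 = -D*(6 + D)/3)
q(x, w) = -5 - x
E(A) = -8 (E(A) = ((-5 - 1*5) + 3) - 1 = ((-5 - 5) + 3) - 1 = (-10 + 3) - 1 = -7 - 1 = -8)
(E(1) + y(0))*p(-5, 4) = (-8 - 1/3*0*(6 + 0))*1 = (-8 - 1/3*0*6)*1 = (-8 + 0)*1 = -8*1 = -8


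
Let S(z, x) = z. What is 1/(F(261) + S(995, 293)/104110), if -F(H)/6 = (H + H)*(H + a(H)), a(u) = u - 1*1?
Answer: -20822/33976756385 ≈ -6.1283e-7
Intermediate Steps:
a(u) = -1 + u (a(u) = u - 1 = -1 + u)
F(H) = -12*H*(-1 + 2*H) (F(H) = -6*(H + H)*(H + (-1 + H)) = -6*2*H*(-1 + 2*H) = -12*H*(-1 + 2*H))
1/(F(261) + S(995, 293)/104110) = 1/(12*261*(1 - 2*261) + 995/104110) = 1/(12*261*(1 - 522) + 995*(1/104110)) = 1/(12*261*(-521) + 199/20822) = 1/(-1631772 + 199/20822) = 1/(-33976756385/20822) = -20822/33976756385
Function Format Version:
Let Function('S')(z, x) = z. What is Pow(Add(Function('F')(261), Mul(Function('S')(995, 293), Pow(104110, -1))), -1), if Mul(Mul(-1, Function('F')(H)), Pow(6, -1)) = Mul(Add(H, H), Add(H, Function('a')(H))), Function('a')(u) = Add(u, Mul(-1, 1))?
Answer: Rational(-20822, 33976756385) ≈ -6.1283e-7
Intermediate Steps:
Function('a')(u) = Add(-1, u) (Function('a')(u) = Add(u, -1) = Add(-1, u))
Function('F')(H) = Mul(-12, H, Add(-1, Mul(2, H))) (Function('F')(H) = Mul(-6, Mul(Add(H, H), Add(H, Add(-1, H)))) = Mul(-6, Mul(Mul(2, H), Add(-1, Mul(2, H)))) = Mul(-6, Mul(2, H, Add(-1, Mul(2, H)))) = Mul(-12, H, Add(-1, Mul(2, H))))
Pow(Add(Function('F')(261), Mul(Function('S')(995, 293), Pow(104110, -1))), -1) = Pow(Add(Mul(12, 261, Add(1, Mul(-2, 261))), Mul(995, Pow(104110, -1))), -1) = Pow(Add(Mul(12, 261, Add(1, -522)), Mul(995, Rational(1, 104110))), -1) = Pow(Add(Mul(12, 261, -521), Rational(199, 20822)), -1) = Pow(Add(-1631772, Rational(199, 20822)), -1) = Pow(Rational(-33976756385, 20822), -1) = Rational(-20822, 33976756385)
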